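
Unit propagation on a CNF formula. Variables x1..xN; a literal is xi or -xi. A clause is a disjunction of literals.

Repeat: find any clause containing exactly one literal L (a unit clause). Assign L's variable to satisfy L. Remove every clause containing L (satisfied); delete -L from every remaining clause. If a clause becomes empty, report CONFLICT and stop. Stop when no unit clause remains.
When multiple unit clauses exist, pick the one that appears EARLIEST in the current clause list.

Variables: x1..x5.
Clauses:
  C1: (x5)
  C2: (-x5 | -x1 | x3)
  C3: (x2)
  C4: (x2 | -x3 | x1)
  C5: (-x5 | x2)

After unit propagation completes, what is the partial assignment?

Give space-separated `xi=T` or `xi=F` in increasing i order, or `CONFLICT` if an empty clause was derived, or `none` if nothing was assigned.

Answer: x2=T x5=T

Derivation:
unit clause [5] forces x5=T; simplify:
  drop -5 from [-5, -1, 3] -> [-1, 3]
  drop -5 from [-5, 2] -> [2]
  satisfied 1 clause(s); 4 remain; assigned so far: [5]
unit clause [2] forces x2=T; simplify:
  satisfied 3 clause(s); 1 remain; assigned so far: [2, 5]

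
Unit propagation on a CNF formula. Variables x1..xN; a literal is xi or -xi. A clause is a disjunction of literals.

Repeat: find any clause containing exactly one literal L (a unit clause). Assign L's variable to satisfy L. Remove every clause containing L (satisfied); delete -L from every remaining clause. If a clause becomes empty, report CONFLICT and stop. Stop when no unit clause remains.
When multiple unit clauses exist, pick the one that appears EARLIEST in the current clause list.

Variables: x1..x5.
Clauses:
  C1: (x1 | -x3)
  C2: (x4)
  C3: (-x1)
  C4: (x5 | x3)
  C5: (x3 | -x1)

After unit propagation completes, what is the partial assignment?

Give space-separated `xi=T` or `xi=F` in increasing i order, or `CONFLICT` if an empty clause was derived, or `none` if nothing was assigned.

Answer: x1=F x3=F x4=T x5=T

Derivation:
unit clause [4] forces x4=T; simplify:
  satisfied 1 clause(s); 4 remain; assigned so far: [4]
unit clause [-1] forces x1=F; simplify:
  drop 1 from [1, -3] -> [-3]
  satisfied 2 clause(s); 2 remain; assigned so far: [1, 4]
unit clause [-3] forces x3=F; simplify:
  drop 3 from [5, 3] -> [5]
  satisfied 1 clause(s); 1 remain; assigned so far: [1, 3, 4]
unit clause [5] forces x5=T; simplify:
  satisfied 1 clause(s); 0 remain; assigned so far: [1, 3, 4, 5]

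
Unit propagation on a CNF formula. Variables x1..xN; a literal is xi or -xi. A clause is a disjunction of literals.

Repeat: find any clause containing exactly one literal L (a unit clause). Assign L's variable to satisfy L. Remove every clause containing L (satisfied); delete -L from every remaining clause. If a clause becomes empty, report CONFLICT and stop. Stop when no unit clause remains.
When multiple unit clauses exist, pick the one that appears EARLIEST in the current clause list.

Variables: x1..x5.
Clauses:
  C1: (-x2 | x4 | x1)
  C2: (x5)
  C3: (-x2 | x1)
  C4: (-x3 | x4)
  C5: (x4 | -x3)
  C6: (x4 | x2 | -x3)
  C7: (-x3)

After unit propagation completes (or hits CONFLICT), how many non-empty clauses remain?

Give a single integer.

unit clause [5] forces x5=T; simplify:
  satisfied 1 clause(s); 6 remain; assigned so far: [5]
unit clause [-3] forces x3=F; simplify:
  satisfied 4 clause(s); 2 remain; assigned so far: [3, 5]

Answer: 2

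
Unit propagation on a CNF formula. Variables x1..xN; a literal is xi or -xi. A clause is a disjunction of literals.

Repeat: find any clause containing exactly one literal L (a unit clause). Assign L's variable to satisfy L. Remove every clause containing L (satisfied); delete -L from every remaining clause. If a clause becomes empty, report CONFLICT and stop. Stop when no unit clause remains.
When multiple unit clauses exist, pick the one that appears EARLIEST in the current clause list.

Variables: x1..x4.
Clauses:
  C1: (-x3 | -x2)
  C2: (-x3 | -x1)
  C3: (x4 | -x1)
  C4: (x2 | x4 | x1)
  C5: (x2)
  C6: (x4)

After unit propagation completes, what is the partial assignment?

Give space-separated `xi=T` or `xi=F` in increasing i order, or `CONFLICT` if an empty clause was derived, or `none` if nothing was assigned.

Answer: x2=T x3=F x4=T

Derivation:
unit clause [2] forces x2=T; simplify:
  drop -2 from [-3, -2] -> [-3]
  satisfied 2 clause(s); 4 remain; assigned so far: [2]
unit clause [-3] forces x3=F; simplify:
  satisfied 2 clause(s); 2 remain; assigned so far: [2, 3]
unit clause [4] forces x4=T; simplify:
  satisfied 2 clause(s); 0 remain; assigned so far: [2, 3, 4]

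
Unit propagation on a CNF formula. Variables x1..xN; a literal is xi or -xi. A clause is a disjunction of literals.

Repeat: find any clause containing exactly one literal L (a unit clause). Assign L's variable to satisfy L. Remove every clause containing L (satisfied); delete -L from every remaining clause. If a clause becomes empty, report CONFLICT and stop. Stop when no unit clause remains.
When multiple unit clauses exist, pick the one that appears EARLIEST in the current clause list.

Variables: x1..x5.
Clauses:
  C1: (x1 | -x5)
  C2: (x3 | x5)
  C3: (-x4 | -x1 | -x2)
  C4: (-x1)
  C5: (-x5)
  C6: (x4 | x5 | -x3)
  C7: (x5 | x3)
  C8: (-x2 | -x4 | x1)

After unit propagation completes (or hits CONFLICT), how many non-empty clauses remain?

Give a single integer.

unit clause [-1] forces x1=F; simplify:
  drop 1 from [1, -5] -> [-5]
  drop 1 from [-2, -4, 1] -> [-2, -4]
  satisfied 2 clause(s); 6 remain; assigned so far: [1]
unit clause [-5] forces x5=F; simplify:
  drop 5 from [3, 5] -> [3]
  drop 5 from [4, 5, -3] -> [4, -3]
  drop 5 from [5, 3] -> [3]
  satisfied 2 clause(s); 4 remain; assigned so far: [1, 5]
unit clause [3] forces x3=T; simplify:
  drop -3 from [4, -3] -> [4]
  satisfied 2 clause(s); 2 remain; assigned so far: [1, 3, 5]
unit clause [4] forces x4=T; simplify:
  drop -4 from [-2, -4] -> [-2]
  satisfied 1 clause(s); 1 remain; assigned so far: [1, 3, 4, 5]
unit clause [-2] forces x2=F; simplify:
  satisfied 1 clause(s); 0 remain; assigned so far: [1, 2, 3, 4, 5]

Answer: 0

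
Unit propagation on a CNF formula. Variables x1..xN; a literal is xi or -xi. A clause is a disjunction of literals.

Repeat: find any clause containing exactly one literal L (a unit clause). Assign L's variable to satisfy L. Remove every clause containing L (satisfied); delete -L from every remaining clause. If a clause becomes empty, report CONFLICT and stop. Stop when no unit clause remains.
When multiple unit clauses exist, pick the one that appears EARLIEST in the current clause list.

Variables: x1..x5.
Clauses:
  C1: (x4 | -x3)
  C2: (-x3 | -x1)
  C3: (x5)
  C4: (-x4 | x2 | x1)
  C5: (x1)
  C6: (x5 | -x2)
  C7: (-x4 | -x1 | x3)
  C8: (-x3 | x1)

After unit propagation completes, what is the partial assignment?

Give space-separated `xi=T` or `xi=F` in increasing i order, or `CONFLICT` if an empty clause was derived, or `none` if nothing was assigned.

unit clause [5] forces x5=T; simplify:
  satisfied 2 clause(s); 6 remain; assigned so far: [5]
unit clause [1] forces x1=T; simplify:
  drop -1 from [-3, -1] -> [-3]
  drop -1 from [-4, -1, 3] -> [-4, 3]
  satisfied 3 clause(s); 3 remain; assigned so far: [1, 5]
unit clause [-3] forces x3=F; simplify:
  drop 3 from [-4, 3] -> [-4]
  satisfied 2 clause(s); 1 remain; assigned so far: [1, 3, 5]
unit clause [-4] forces x4=F; simplify:
  satisfied 1 clause(s); 0 remain; assigned so far: [1, 3, 4, 5]

Answer: x1=T x3=F x4=F x5=T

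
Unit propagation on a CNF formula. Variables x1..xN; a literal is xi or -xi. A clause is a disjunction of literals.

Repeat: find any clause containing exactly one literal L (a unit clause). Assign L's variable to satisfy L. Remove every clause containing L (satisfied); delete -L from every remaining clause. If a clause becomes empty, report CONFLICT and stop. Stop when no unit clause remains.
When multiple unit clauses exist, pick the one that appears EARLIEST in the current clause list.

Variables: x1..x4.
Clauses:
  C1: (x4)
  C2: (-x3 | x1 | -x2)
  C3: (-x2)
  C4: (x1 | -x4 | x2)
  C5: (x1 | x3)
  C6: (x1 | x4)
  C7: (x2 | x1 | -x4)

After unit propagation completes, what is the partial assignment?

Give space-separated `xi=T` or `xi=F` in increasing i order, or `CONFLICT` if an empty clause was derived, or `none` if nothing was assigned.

unit clause [4] forces x4=T; simplify:
  drop -4 from [1, -4, 2] -> [1, 2]
  drop -4 from [2, 1, -4] -> [2, 1]
  satisfied 2 clause(s); 5 remain; assigned so far: [4]
unit clause [-2] forces x2=F; simplify:
  drop 2 from [1, 2] -> [1]
  drop 2 from [2, 1] -> [1]
  satisfied 2 clause(s); 3 remain; assigned so far: [2, 4]
unit clause [1] forces x1=T; simplify:
  satisfied 3 clause(s); 0 remain; assigned so far: [1, 2, 4]

Answer: x1=T x2=F x4=T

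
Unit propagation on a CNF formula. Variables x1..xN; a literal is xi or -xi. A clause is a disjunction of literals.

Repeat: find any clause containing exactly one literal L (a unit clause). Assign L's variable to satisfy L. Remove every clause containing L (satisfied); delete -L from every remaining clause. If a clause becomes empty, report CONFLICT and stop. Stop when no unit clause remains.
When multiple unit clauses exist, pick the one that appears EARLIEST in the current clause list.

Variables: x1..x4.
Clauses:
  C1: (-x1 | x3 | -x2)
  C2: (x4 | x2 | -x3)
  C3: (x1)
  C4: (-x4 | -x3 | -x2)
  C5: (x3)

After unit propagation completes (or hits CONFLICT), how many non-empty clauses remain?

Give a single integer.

Answer: 2

Derivation:
unit clause [1] forces x1=T; simplify:
  drop -1 from [-1, 3, -2] -> [3, -2]
  satisfied 1 clause(s); 4 remain; assigned so far: [1]
unit clause [3] forces x3=T; simplify:
  drop -3 from [4, 2, -3] -> [4, 2]
  drop -3 from [-4, -3, -2] -> [-4, -2]
  satisfied 2 clause(s); 2 remain; assigned so far: [1, 3]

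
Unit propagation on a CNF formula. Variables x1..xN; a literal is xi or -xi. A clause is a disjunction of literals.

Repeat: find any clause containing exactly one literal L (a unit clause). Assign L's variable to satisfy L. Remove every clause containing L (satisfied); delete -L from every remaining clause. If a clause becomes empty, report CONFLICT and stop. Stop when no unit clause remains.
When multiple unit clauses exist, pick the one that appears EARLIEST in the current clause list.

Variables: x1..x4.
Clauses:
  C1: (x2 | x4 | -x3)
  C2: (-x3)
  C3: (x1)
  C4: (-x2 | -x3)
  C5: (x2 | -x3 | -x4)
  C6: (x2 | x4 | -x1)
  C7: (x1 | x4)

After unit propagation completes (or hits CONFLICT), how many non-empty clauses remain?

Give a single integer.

unit clause [-3] forces x3=F; simplify:
  satisfied 4 clause(s); 3 remain; assigned so far: [3]
unit clause [1] forces x1=T; simplify:
  drop -1 from [2, 4, -1] -> [2, 4]
  satisfied 2 clause(s); 1 remain; assigned so far: [1, 3]

Answer: 1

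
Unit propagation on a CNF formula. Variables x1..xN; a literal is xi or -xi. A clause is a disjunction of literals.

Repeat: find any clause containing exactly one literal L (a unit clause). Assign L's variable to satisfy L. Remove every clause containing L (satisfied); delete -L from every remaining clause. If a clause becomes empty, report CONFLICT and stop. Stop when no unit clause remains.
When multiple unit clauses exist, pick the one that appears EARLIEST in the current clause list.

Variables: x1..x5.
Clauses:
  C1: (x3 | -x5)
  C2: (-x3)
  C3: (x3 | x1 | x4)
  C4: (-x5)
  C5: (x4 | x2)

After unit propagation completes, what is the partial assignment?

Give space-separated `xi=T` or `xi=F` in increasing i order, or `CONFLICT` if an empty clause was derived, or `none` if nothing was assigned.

unit clause [-3] forces x3=F; simplify:
  drop 3 from [3, -5] -> [-5]
  drop 3 from [3, 1, 4] -> [1, 4]
  satisfied 1 clause(s); 4 remain; assigned so far: [3]
unit clause [-5] forces x5=F; simplify:
  satisfied 2 clause(s); 2 remain; assigned so far: [3, 5]

Answer: x3=F x5=F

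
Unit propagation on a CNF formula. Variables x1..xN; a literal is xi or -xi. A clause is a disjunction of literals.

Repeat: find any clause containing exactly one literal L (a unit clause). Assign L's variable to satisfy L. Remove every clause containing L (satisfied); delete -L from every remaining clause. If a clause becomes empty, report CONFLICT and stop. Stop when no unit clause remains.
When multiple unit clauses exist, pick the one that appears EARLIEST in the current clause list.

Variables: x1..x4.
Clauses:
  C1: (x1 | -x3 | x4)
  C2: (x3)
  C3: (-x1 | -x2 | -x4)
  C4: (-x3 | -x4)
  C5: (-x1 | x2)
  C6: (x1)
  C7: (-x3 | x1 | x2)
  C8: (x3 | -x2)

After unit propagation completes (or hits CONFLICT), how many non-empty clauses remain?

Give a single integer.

unit clause [3] forces x3=T; simplify:
  drop -3 from [1, -3, 4] -> [1, 4]
  drop -3 from [-3, -4] -> [-4]
  drop -3 from [-3, 1, 2] -> [1, 2]
  satisfied 2 clause(s); 6 remain; assigned so far: [3]
unit clause [-4] forces x4=F; simplify:
  drop 4 from [1, 4] -> [1]
  satisfied 2 clause(s); 4 remain; assigned so far: [3, 4]
unit clause [1] forces x1=T; simplify:
  drop -1 from [-1, 2] -> [2]
  satisfied 3 clause(s); 1 remain; assigned so far: [1, 3, 4]
unit clause [2] forces x2=T; simplify:
  satisfied 1 clause(s); 0 remain; assigned so far: [1, 2, 3, 4]

Answer: 0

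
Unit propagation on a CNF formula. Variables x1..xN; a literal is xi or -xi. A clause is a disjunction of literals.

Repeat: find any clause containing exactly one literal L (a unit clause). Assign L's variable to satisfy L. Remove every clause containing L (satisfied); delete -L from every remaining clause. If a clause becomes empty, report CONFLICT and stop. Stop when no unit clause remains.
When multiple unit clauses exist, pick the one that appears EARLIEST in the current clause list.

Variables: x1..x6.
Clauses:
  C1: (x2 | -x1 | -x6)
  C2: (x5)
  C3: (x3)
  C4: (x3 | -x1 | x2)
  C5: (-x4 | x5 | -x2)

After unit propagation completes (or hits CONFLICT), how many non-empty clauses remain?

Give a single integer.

Answer: 1

Derivation:
unit clause [5] forces x5=T; simplify:
  satisfied 2 clause(s); 3 remain; assigned so far: [5]
unit clause [3] forces x3=T; simplify:
  satisfied 2 clause(s); 1 remain; assigned so far: [3, 5]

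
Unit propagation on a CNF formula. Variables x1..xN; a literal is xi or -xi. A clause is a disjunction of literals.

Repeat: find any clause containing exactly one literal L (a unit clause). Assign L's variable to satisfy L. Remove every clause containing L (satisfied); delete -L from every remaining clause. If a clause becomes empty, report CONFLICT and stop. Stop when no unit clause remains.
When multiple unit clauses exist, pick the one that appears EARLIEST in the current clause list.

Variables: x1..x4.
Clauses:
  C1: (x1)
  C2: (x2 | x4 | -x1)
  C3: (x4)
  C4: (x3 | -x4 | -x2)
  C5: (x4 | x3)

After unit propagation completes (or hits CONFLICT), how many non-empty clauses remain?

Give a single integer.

unit clause [1] forces x1=T; simplify:
  drop -1 from [2, 4, -1] -> [2, 4]
  satisfied 1 clause(s); 4 remain; assigned so far: [1]
unit clause [4] forces x4=T; simplify:
  drop -4 from [3, -4, -2] -> [3, -2]
  satisfied 3 clause(s); 1 remain; assigned so far: [1, 4]

Answer: 1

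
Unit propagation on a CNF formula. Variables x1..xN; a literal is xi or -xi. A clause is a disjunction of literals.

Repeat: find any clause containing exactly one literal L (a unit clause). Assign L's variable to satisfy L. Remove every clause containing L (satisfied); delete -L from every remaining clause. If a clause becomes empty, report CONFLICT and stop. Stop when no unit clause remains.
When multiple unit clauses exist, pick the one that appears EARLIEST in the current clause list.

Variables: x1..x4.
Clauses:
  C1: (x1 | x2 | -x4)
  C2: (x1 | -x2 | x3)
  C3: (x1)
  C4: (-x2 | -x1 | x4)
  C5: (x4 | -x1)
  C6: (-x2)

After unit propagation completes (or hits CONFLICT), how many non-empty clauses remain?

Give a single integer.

unit clause [1] forces x1=T; simplify:
  drop -1 from [-2, -1, 4] -> [-2, 4]
  drop -1 from [4, -1] -> [4]
  satisfied 3 clause(s); 3 remain; assigned so far: [1]
unit clause [4] forces x4=T; simplify:
  satisfied 2 clause(s); 1 remain; assigned so far: [1, 4]
unit clause [-2] forces x2=F; simplify:
  satisfied 1 clause(s); 0 remain; assigned so far: [1, 2, 4]

Answer: 0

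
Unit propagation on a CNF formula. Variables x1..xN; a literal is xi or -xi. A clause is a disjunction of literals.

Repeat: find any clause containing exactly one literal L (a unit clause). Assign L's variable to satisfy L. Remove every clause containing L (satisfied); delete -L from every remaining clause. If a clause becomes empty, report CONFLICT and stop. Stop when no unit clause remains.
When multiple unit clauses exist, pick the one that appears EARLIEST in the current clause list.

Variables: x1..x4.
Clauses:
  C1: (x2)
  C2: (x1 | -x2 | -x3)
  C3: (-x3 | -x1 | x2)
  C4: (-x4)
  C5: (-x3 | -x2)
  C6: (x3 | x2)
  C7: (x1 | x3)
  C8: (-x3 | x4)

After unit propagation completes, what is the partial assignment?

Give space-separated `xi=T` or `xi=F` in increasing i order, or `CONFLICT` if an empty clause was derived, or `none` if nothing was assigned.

unit clause [2] forces x2=T; simplify:
  drop -2 from [1, -2, -3] -> [1, -3]
  drop -2 from [-3, -2] -> [-3]
  satisfied 3 clause(s); 5 remain; assigned so far: [2]
unit clause [-4] forces x4=F; simplify:
  drop 4 from [-3, 4] -> [-3]
  satisfied 1 clause(s); 4 remain; assigned so far: [2, 4]
unit clause [-3] forces x3=F; simplify:
  drop 3 from [1, 3] -> [1]
  satisfied 3 clause(s); 1 remain; assigned so far: [2, 3, 4]
unit clause [1] forces x1=T; simplify:
  satisfied 1 clause(s); 0 remain; assigned so far: [1, 2, 3, 4]

Answer: x1=T x2=T x3=F x4=F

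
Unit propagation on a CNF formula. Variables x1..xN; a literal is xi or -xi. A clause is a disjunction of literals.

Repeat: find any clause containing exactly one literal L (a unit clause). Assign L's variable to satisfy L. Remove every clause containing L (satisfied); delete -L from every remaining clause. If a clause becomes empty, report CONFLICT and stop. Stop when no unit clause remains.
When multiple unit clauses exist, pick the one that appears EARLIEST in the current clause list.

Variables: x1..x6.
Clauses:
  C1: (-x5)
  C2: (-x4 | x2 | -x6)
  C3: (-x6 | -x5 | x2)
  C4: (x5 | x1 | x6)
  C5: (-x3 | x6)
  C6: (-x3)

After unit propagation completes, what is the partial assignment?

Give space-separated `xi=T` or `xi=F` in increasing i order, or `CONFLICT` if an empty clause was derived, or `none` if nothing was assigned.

Answer: x3=F x5=F

Derivation:
unit clause [-5] forces x5=F; simplify:
  drop 5 from [5, 1, 6] -> [1, 6]
  satisfied 2 clause(s); 4 remain; assigned so far: [5]
unit clause [-3] forces x3=F; simplify:
  satisfied 2 clause(s); 2 remain; assigned so far: [3, 5]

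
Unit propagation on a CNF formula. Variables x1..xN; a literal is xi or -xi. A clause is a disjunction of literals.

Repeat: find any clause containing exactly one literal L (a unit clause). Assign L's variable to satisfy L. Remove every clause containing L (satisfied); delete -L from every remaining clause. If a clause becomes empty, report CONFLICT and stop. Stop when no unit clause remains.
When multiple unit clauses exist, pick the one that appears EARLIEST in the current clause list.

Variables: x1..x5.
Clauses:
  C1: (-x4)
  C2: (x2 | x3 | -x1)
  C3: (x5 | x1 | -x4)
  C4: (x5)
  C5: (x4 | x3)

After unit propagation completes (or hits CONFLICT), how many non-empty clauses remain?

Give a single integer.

unit clause [-4] forces x4=F; simplify:
  drop 4 from [4, 3] -> [3]
  satisfied 2 clause(s); 3 remain; assigned so far: [4]
unit clause [5] forces x5=T; simplify:
  satisfied 1 clause(s); 2 remain; assigned so far: [4, 5]
unit clause [3] forces x3=T; simplify:
  satisfied 2 clause(s); 0 remain; assigned so far: [3, 4, 5]

Answer: 0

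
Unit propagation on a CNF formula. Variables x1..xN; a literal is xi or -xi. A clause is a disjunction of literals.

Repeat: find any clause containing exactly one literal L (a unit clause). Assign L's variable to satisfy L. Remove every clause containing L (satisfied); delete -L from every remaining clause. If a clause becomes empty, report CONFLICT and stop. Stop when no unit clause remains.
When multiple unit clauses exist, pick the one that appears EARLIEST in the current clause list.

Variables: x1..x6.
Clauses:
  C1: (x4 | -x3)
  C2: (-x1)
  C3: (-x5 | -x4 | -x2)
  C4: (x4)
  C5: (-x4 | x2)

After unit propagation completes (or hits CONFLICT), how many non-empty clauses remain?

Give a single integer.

unit clause [-1] forces x1=F; simplify:
  satisfied 1 clause(s); 4 remain; assigned so far: [1]
unit clause [4] forces x4=T; simplify:
  drop -4 from [-5, -4, -2] -> [-5, -2]
  drop -4 from [-4, 2] -> [2]
  satisfied 2 clause(s); 2 remain; assigned so far: [1, 4]
unit clause [2] forces x2=T; simplify:
  drop -2 from [-5, -2] -> [-5]
  satisfied 1 clause(s); 1 remain; assigned so far: [1, 2, 4]
unit clause [-5] forces x5=F; simplify:
  satisfied 1 clause(s); 0 remain; assigned so far: [1, 2, 4, 5]

Answer: 0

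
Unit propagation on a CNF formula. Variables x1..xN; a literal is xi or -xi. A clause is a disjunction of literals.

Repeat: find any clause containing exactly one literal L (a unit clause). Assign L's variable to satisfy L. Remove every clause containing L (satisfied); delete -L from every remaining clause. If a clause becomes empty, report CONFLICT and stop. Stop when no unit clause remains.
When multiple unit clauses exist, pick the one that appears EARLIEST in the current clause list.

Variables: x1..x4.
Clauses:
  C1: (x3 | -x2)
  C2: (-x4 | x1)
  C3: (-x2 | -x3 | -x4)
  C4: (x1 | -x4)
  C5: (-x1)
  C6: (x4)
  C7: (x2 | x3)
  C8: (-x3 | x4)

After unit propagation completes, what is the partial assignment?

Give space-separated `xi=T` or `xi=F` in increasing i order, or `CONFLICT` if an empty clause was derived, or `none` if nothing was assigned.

Answer: CONFLICT

Derivation:
unit clause [-1] forces x1=F; simplify:
  drop 1 from [-4, 1] -> [-4]
  drop 1 from [1, -4] -> [-4]
  satisfied 1 clause(s); 7 remain; assigned so far: [1]
unit clause [-4] forces x4=F; simplify:
  drop 4 from [4] -> [] (empty!)
  drop 4 from [-3, 4] -> [-3]
  satisfied 3 clause(s); 4 remain; assigned so far: [1, 4]
CONFLICT (empty clause)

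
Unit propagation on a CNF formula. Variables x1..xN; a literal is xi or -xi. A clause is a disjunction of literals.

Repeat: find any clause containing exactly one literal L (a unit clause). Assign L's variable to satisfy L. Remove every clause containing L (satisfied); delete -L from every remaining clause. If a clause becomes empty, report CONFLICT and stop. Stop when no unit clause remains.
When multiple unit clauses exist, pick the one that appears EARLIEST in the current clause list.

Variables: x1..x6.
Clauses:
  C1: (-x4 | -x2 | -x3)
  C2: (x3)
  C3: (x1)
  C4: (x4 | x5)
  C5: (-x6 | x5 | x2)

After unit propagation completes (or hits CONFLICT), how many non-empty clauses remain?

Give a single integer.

Answer: 3

Derivation:
unit clause [3] forces x3=T; simplify:
  drop -3 from [-4, -2, -3] -> [-4, -2]
  satisfied 1 clause(s); 4 remain; assigned so far: [3]
unit clause [1] forces x1=T; simplify:
  satisfied 1 clause(s); 3 remain; assigned so far: [1, 3]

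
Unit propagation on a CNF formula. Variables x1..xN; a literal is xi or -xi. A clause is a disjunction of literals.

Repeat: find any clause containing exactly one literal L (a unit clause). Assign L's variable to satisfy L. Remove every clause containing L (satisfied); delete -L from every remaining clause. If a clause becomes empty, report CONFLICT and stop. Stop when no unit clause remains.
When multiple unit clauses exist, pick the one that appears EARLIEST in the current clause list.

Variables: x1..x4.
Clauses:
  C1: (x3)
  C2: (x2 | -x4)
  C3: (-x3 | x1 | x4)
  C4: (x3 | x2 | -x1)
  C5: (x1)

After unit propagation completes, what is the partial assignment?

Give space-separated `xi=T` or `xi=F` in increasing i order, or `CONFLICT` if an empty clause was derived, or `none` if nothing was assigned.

Answer: x1=T x3=T

Derivation:
unit clause [3] forces x3=T; simplify:
  drop -3 from [-3, 1, 4] -> [1, 4]
  satisfied 2 clause(s); 3 remain; assigned so far: [3]
unit clause [1] forces x1=T; simplify:
  satisfied 2 clause(s); 1 remain; assigned so far: [1, 3]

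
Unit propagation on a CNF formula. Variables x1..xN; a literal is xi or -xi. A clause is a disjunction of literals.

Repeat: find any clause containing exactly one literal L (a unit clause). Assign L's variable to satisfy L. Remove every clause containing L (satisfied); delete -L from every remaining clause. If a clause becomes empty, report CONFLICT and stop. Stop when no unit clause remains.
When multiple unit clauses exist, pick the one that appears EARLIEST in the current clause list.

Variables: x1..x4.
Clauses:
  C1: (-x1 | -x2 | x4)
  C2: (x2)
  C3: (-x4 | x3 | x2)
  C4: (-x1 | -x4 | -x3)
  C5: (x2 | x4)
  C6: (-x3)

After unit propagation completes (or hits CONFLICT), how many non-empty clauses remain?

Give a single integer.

Answer: 1

Derivation:
unit clause [2] forces x2=T; simplify:
  drop -2 from [-1, -2, 4] -> [-1, 4]
  satisfied 3 clause(s); 3 remain; assigned so far: [2]
unit clause [-3] forces x3=F; simplify:
  satisfied 2 clause(s); 1 remain; assigned so far: [2, 3]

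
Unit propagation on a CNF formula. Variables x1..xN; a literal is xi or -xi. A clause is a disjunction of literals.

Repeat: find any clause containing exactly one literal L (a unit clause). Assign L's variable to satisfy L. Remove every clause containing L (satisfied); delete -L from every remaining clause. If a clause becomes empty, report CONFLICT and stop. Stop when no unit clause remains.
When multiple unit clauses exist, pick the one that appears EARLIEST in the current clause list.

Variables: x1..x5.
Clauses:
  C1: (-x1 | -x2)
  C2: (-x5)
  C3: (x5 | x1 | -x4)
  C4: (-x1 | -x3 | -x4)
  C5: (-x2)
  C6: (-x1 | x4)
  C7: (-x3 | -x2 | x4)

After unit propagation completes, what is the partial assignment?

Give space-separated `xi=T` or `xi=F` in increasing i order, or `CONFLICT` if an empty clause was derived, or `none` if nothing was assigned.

Answer: x2=F x5=F

Derivation:
unit clause [-5] forces x5=F; simplify:
  drop 5 from [5, 1, -4] -> [1, -4]
  satisfied 1 clause(s); 6 remain; assigned so far: [5]
unit clause [-2] forces x2=F; simplify:
  satisfied 3 clause(s); 3 remain; assigned so far: [2, 5]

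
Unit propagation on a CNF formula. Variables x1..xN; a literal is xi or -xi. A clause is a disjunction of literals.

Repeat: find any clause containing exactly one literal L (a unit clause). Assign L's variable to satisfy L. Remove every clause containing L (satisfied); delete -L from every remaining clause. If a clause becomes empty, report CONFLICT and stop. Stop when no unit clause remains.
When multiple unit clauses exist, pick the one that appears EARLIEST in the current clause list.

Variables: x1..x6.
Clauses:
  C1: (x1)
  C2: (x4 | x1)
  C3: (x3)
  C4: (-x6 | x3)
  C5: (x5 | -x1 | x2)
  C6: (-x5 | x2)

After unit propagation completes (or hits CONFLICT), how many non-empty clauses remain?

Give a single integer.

Answer: 2

Derivation:
unit clause [1] forces x1=T; simplify:
  drop -1 from [5, -1, 2] -> [5, 2]
  satisfied 2 clause(s); 4 remain; assigned so far: [1]
unit clause [3] forces x3=T; simplify:
  satisfied 2 clause(s); 2 remain; assigned so far: [1, 3]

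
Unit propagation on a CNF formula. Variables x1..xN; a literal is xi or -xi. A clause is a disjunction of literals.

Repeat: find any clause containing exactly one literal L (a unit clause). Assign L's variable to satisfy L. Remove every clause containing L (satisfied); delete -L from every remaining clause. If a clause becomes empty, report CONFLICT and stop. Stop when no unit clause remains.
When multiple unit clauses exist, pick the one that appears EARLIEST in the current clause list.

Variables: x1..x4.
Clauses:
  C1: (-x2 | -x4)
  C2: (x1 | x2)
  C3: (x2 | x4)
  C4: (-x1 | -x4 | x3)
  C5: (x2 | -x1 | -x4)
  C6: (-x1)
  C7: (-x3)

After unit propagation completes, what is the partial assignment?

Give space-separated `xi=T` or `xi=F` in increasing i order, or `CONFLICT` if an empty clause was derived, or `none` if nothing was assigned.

unit clause [-1] forces x1=F; simplify:
  drop 1 from [1, 2] -> [2]
  satisfied 3 clause(s); 4 remain; assigned so far: [1]
unit clause [2] forces x2=T; simplify:
  drop -2 from [-2, -4] -> [-4]
  satisfied 2 clause(s); 2 remain; assigned so far: [1, 2]
unit clause [-4] forces x4=F; simplify:
  satisfied 1 clause(s); 1 remain; assigned so far: [1, 2, 4]
unit clause [-3] forces x3=F; simplify:
  satisfied 1 clause(s); 0 remain; assigned so far: [1, 2, 3, 4]

Answer: x1=F x2=T x3=F x4=F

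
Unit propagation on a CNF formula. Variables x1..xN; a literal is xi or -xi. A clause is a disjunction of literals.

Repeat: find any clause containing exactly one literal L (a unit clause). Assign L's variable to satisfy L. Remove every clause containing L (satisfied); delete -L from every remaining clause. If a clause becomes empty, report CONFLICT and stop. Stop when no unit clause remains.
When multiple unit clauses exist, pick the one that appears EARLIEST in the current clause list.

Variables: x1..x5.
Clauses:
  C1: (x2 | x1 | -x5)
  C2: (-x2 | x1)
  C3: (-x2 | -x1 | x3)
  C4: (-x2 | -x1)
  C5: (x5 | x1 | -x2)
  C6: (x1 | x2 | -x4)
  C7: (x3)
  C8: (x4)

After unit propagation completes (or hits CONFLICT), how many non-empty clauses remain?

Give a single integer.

Answer: 5

Derivation:
unit clause [3] forces x3=T; simplify:
  satisfied 2 clause(s); 6 remain; assigned so far: [3]
unit clause [4] forces x4=T; simplify:
  drop -4 from [1, 2, -4] -> [1, 2]
  satisfied 1 clause(s); 5 remain; assigned so far: [3, 4]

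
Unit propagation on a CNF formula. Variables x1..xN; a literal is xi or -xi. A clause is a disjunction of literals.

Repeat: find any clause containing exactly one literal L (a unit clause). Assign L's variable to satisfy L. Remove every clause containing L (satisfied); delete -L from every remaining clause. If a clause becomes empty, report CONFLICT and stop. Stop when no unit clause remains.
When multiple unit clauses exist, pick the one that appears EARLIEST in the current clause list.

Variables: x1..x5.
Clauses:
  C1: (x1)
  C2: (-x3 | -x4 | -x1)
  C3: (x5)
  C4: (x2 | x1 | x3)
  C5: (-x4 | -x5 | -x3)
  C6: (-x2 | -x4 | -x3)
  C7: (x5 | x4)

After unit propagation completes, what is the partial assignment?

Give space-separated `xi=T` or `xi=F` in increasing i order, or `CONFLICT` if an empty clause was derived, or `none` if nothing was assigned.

unit clause [1] forces x1=T; simplify:
  drop -1 from [-3, -4, -1] -> [-3, -4]
  satisfied 2 clause(s); 5 remain; assigned so far: [1]
unit clause [5] forces x5=T; simplify:
  drop -5 from [-4, -5, -3] -> [-4, -3]
  satisfied 2 clause(s); 3 remain; assigned so far: [1, 5]

Answer: x1=T x5=T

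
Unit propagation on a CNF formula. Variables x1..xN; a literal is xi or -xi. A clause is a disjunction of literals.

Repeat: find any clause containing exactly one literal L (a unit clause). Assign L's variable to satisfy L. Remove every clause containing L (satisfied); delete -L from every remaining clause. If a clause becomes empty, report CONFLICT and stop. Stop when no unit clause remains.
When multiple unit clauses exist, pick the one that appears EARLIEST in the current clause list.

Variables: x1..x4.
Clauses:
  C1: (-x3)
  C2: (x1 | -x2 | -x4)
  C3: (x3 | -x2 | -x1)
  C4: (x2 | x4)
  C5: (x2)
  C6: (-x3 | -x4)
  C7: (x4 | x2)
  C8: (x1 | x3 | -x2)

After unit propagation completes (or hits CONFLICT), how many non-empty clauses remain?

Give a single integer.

Answer: 1

Derivation:
unit clause [-3] forces x3=F; simplify:
  drop 3 from [3, -2, -1] -> [-2, -1]
  drop 3 from [1, 3, -2] -> [1, -2]
  satisfied 2 clause(s); 6 remain; assigned so far: [3]
unit clause [2] forces x2=T; simplify:
  drop -2 from [1, -2, -4] -> [1, -4]
  drop -2 from [-2, -1] -> [-1]
  drop -2 from [1, -2] -> [1]
  satisfied 3 clause(s); 3 remain; assigned so far: [2, 3]
unit clause [-1] forces x1=F; simplify:
  drop 1 from [1, -4] -> [-4]
  drop 1 from [1] -> [] (empty!)
  satisfied 1 clause(s); 2 remain; assigned so far: [1, 2, 3]
CONFLICT (empty clause)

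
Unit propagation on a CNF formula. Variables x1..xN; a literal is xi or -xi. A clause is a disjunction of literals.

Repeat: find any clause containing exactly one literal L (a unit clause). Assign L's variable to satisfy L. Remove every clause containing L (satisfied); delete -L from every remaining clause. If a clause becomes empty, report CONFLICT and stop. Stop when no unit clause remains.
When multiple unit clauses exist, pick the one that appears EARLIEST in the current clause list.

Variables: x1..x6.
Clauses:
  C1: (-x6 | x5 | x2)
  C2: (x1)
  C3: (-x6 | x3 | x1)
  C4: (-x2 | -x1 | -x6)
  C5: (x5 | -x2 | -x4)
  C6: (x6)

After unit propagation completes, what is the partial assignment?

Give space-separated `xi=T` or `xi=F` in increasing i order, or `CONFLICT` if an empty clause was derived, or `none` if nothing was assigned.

Answer: x1=T x2=F x5=T x6=T

Derivation:
unit clause [1] forces x1=T; simplify:
  drop -1 from [-2, -1, -6] -> [-2, -6]
  satisfied 2 clause(s); 4 remain; assigned so far: [1]
unit clause [6] forces x6=T; simplify:
  drop -6 from [-6, 5, 2] -> [5, 2]
  drop -6 from [-2, -6] -> [-2]
  satisfied 1 clause(s); 3 remain; assigned so far: [1, 6]
unit clause [-2] forces x2=F; simplify:
  drop 2 from [5, 2] -> [5]
  satisfied 2 clause(s); 1 remain; assigned so far: [1, 2, 6]
unit clause [5] forces x5=T; simplify:
  satisfied 1 clause(s); 0 remain; assigned so far: [1, 2, 5, 6]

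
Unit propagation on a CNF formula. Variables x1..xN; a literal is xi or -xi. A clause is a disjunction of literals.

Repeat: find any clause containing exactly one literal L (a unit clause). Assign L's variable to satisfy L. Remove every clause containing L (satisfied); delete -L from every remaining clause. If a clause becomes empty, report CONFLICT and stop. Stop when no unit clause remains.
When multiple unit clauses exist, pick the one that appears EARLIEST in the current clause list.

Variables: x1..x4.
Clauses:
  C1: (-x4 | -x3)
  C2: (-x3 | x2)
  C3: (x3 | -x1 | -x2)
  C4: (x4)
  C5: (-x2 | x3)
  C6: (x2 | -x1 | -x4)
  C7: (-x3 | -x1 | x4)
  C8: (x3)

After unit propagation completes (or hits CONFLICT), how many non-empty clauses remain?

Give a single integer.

unit clause [4] forces x4=T; simplify:
  drop -4 from [-4, -3] -> [-3]
  drop -4 from [2, -1, -4] -> [2, -1]
  satisfied 2 clause(s); 6 remain; assigned so far: [4]
unit clause [-3] forces x3=F; simplify:
  drop 3 from [3, -1, -2] -> [-1, -2]
  drop 3 from [-2, 3] -> [-2]
  drop 3 from [3] -> [] (empty!)
  satisfied 2 clause(s); 4 remain; assigned so far: [3, 4]
CONFLICT (empty clause)

Answer: 3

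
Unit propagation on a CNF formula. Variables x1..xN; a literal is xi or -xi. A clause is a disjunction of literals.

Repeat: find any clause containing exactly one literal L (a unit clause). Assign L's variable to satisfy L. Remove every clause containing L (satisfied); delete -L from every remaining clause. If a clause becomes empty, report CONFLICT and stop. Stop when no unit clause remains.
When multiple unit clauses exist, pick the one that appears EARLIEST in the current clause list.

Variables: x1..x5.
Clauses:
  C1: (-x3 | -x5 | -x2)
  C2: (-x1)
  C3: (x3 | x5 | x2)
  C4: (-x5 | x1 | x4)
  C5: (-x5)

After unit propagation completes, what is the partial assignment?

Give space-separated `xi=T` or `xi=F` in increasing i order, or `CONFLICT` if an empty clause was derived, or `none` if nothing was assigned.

Answer: x1=F x5=F

Derivation:
unit clause [-1] forces x1=F; simplify:
  drop 1 from [-5, 1, 4] -> [-5, 4]
  satisfied 1 clause(s); 4 remain; assigned so far: [1]
unit clause [-5] forces x5=F; simplify:
  drop 5 from [3, 5, 2] -> [3, 2]
  satisfied 3 clause(s); 1 remain; assigned so far: [1, 5]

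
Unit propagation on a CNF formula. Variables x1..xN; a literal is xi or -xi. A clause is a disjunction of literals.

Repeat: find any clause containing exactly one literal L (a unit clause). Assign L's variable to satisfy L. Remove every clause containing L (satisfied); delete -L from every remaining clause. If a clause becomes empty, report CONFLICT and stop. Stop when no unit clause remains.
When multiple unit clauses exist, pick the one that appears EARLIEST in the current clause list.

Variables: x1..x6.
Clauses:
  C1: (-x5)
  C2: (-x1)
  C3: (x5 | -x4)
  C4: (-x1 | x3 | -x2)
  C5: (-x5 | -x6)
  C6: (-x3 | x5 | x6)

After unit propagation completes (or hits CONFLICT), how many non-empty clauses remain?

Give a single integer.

unit clause [-5] forces x5=F; simplify:
  drop 5 from [5, -4] -> [-4]
  drop 5 from [-3, 5, 6] -> [-3, 6]
  satisfied 2 clause(s); 4 remain; assigned so far: [5]
unit clause [-1] forces x1=F; simplify:
  satisfied 2 clause(s); 2 remain; assigned so far: [1, 5]
unit clause [-4] forces x4=F; simplify:
  satisfied 1 clause(s); 1 remain; assigned so far: [1, 4, 5]

Answer: 1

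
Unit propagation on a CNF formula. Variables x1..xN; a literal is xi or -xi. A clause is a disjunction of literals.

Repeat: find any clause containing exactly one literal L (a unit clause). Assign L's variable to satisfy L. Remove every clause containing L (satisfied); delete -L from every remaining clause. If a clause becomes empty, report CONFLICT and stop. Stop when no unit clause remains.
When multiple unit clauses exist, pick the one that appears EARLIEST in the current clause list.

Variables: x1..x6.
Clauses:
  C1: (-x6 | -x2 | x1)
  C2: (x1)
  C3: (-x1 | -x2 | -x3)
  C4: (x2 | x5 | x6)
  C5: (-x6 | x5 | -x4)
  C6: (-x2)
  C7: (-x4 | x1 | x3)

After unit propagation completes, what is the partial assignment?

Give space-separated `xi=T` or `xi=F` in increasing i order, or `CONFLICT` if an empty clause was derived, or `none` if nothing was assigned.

Answer: x1=T x2=F

Derivation:
unit clause [1] forces x1=T; simplify:
  drop -1 from [-1, -2, -3] -> [-2, -3]
  satisfied 3 clause(s); 4 remain; assigned so far: [1]
unit clause [-2] forces x2=F; simplify:
  drop 2 from [2, 5, 6] -> [5, 6]
  satisfied 2 clause(s); 2 remain; assigned so far: [1, 2]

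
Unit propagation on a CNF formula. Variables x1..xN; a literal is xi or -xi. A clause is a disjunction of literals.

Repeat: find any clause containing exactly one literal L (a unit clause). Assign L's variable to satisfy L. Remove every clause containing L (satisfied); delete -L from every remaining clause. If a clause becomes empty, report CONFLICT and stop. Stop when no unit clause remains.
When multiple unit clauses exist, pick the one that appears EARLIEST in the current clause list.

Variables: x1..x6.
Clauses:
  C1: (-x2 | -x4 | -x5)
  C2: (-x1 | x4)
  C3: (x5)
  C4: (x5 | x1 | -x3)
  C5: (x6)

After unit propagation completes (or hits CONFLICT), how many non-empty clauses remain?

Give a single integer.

Answer: 2

Derivation:
unit clause [5] forces x5=T; simplify:
  drop -5 from [-2, -4, -5] -> [-2, -4]
  satisfied 2 clause(s); 3 remain; assigned so far: [5]
unit clause [6] forces x6=T; simplify:
  satisfied 1 clause(s); 2 remain; assigned so far: [5, 6]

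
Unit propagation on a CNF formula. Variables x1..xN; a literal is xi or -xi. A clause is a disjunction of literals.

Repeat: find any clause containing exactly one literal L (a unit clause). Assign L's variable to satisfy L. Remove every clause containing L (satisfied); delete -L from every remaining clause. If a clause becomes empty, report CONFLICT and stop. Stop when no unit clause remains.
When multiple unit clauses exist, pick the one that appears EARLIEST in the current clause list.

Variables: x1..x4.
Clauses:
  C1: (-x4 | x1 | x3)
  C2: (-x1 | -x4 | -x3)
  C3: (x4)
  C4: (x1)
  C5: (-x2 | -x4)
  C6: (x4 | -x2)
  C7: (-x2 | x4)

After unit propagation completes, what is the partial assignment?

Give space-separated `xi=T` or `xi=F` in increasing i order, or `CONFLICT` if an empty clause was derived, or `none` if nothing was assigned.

unit clause [4] forces x4=T; simplify:
  drop -4 from [-4, 1, 3] -> [1, 3]
  drop -4 from [-1, -4, -3] -> [-1, -3]
  drop -4 from [-2, -4] -> [-2]
  satisfied 3 clause(s); 4 remain; assigned so far: [4]
unit clause [1] forces x1=T; simplify:
  drop -1 from [-1, -3] -> [-3]
  satisfied 2 clause(s); 2 remain; assigned so far: [1, 4]
unit clause [-3] forces x3=F; simplify:
  satisfied 1 clause(s); 1 remain; assigned so far: [1, 3, 4]
unit clause [-2] forces x2=F; simplify:
  satisfied 1 clause(s); 0 remain; assigned so far: [1, 2, 3, 4]

Answer: x1=T x2=F x3=F x4=T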